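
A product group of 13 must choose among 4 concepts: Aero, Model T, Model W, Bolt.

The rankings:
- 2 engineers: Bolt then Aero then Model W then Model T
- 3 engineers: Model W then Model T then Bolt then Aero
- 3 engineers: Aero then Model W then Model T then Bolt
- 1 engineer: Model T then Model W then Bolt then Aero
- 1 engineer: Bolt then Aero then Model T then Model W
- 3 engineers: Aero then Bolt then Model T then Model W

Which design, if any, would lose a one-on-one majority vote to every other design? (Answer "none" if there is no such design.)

Head-to-head results (13 engineers):
Aero vs Model T: 9 to 4, Aero.
Aero vs Model W: 9 to 4, Aero.
Aero vs Bolt: Aero preferred on 3+3 = 6 ballots; Bolt wins 7–6.
Model T vs Model W: Model W, 8–5.
Model T–Bolt: Model T 7–6.
Model W–Bolt: Model W 7–6.
Every design wins at least one matchup (Aero beats Model T; Model T beats Bolt; Model W beats Model T; Bolt beats Aero), so there is no Condorcet loser.

none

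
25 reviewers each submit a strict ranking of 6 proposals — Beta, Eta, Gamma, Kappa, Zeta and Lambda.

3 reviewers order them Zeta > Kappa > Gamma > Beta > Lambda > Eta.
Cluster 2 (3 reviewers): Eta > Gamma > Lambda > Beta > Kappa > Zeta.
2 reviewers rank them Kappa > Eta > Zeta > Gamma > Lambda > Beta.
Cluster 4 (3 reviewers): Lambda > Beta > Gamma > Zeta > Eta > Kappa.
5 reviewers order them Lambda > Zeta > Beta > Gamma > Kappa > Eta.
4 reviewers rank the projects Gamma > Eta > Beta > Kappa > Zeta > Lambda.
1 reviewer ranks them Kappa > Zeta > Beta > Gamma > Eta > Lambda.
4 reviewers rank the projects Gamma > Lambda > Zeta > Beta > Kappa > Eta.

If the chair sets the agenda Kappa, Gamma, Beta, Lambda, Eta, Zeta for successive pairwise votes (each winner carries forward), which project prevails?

Round 1: Kappa vs Gamma — 6–19, Gamma advances.
Round 2: Gamma vs Beta — 16–9, Gamma advances.
Round 3: Gamma vs Lambda — 17–8, Gamma advances.
Round 4: Gamma vs Eta — 20–5, Gamma advances.
Round 5: Gamma vs Zeta — 14–11, Gamma advances.
Gamma survives the agenda.

Gamma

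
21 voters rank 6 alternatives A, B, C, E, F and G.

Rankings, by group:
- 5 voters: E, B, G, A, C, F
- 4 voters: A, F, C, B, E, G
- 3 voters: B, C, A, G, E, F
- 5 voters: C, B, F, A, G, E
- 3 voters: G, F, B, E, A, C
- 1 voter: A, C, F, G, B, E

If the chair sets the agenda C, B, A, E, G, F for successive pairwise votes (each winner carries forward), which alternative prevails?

B

Round 1: C vs B — 10–11, B advances.
Round 2: B vs A — 16–5, B advances.
Round 3: B vs E — 16–5, B advances.
Round 4: B vs G — 17–4, B advances.
Round 5: B vs F — 13–8, B advances.
B survives the agenda.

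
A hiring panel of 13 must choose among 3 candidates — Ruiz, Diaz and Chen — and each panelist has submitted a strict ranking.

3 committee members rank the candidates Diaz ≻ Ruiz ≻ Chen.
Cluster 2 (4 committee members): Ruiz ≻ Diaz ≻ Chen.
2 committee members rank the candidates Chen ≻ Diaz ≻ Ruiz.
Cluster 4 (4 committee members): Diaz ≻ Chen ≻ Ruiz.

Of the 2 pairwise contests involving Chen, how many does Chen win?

Chen against each rival (13 committee members):
Chen vs Ruiz: Ruiz, 7–6.
Chen vs Diaz: Diaz, 11–2.
Chen beats no one; loses to Ruiz, Diaz — 0 pairwise wins.

0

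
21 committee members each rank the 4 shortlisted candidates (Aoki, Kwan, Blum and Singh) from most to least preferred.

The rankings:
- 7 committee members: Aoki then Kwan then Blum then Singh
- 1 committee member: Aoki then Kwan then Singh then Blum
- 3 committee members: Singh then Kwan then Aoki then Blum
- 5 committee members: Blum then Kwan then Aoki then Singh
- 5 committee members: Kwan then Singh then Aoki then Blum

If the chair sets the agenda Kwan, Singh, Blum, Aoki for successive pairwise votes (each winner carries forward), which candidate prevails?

Kwan

Round 1: Kwan vs Singh — 18–3, Kwan advances.
Round 2: Kwan vs Blum — 16–5, Kwan advances.
Round 3: Kwan vs Aoki — 13–8, Kwan advances.
Kwan survives the agenda.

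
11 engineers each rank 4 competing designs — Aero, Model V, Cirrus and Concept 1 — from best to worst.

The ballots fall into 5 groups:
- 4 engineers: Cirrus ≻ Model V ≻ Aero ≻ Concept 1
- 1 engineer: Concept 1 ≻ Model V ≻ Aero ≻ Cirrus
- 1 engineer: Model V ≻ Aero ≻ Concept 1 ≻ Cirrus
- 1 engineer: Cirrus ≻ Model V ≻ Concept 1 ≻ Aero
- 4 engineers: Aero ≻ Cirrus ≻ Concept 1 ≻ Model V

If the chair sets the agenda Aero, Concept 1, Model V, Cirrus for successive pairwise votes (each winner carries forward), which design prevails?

Cirrus

Round 1: Aero vs Concept 1 — 9–2, Aero advances.
Round 2: Aero vs Model V — 4–7, Model V advances.
Round 3: Model V vs Cirrus — 2–9, Cirrus advances.
Cirrus survives the agenda.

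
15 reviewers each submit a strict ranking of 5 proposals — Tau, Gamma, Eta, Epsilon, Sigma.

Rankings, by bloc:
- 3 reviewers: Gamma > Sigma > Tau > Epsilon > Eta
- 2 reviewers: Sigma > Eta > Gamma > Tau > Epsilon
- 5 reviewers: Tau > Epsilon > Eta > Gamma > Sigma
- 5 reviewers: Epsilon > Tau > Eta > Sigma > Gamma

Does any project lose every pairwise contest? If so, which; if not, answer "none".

Head-to-head results (15 reviewers):
Tau vs Gamma: Tau is ranked higher on 5+5 = 10 ballots, Gamma on 5. Tau wins 10–5.
Tau vs Eta: 13 to 2, Tau.
Tau vs Epsilon: 10 to 5, Tau.
Tau vs Sigma: 5+5 = 10 for Tau, 5 for Sigma — Tau by 10–5.
Gamma vs Eta: Eta, 12–3.
Gamma vs Epsilon: Gamma is ranked higher on 3+2 = 5 ballots, Epsilon on 10. Epsilon wins 10–5.
Gamma vs Sigma: 8 to 7, Gamma.
Eta vs Epsilon: Eta preferred on 2 ballots; Epsilon wins 13–2.
Eta vs Sigma: Eta, 10–5.
Epsilon vs Sigma: Epsilon is ranked higher on 5+5 = 10 ballots, Sigma on 5. Epsilon wins 10–5.
Sigma loses to every other project — it is the Condorcet loser.

Sigma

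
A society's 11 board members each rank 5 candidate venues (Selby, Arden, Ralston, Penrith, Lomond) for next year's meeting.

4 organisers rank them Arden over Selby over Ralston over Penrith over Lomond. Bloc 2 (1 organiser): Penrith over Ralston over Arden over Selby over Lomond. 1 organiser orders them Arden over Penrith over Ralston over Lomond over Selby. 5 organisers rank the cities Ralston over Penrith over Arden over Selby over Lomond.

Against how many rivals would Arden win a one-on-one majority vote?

Arden against each rival (11 organisers):
Arden vs Selby: Arden wins 11–0.
Arden vs Ralston: Ralston, 6–5.
Arden vs Penrith: Arden preferred on 4+1 = 5 ballots; Penrith wins 6–5.
Arden–Lomond: Arden 11–0.
Arden beats Selby, Lomond; loses to Ralston, Penrith — 2 pairwise wins.

2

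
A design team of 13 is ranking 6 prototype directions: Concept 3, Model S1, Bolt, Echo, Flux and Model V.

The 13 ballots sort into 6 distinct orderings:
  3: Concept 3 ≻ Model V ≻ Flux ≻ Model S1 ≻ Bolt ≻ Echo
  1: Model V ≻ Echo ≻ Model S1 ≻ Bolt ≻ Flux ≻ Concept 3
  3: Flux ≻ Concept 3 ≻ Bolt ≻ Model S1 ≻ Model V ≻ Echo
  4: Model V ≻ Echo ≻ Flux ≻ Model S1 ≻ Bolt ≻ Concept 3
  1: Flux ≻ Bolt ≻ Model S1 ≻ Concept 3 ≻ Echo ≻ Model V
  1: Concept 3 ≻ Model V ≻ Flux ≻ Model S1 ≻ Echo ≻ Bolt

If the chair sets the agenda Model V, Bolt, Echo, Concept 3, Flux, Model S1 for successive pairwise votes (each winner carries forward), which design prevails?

Round 1: Model V vs Bolt — 9–4, Model V advances.
Round 2: Model V vs Echo — 12–1, Model V advances.
Round 3: Model V vs Concept 3 — 5–8, Concept 3 advances.
Round 4: Concept 3 vs Flux — 4–9, Flux advances.
Round 5: Flux vs Model S1 — 12–1, Flux advances.
The agenda winner is Flux.

Flux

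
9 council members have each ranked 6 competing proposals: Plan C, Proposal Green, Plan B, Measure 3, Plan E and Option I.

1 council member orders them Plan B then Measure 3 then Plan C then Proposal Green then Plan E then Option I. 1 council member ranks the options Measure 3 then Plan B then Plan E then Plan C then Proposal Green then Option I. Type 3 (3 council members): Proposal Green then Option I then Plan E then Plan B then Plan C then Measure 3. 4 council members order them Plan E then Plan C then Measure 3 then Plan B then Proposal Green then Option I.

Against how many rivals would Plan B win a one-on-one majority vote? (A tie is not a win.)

Plan B against each rival (9 council members):
Plan B vs Plan C: 5 to 4, Plan B.
Plan B vs Proposal Green: Plan B is ranked higher on 1+1+4 = 6 ballots, Proposal Green on 3. Plan B wins 6–3.
Plan B vs Measure 3: Measure 3, 5–4.
Plan B vs Plan E: Plan E wins 7–2.
Plan B vs Option I: Plan B is ranked higher on 1+1+4 = 6 ballots, Option I on 3. Plan B wins 6–3.
Plan B beats Plan C, Proposal Green, Option I; loses to Measure 3, Plan E — 3 pairwise wins.

3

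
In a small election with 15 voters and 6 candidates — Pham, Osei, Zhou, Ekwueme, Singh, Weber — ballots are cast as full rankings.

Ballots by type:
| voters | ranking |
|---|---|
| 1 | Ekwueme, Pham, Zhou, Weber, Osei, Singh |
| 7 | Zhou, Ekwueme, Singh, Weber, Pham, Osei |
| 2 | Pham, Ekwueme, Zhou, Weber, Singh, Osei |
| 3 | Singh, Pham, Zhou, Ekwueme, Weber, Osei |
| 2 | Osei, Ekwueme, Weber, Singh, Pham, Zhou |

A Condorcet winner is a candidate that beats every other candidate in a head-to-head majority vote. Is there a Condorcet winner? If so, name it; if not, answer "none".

Check each pair by majority over 15 ballots:
Pham vs Osei: 1+7+2+3 = 13 for Pham, 2 for Osei — Pham by 13–2.
Pham vs Zhou: 1+2+3+2 = 8 for Pham, 7 for Zhou — Pham by 8–7.
Pham vs Ekwueme: 5 to 10, Ekwueme.
Pham vs Singh: Pham is ranked higher on 1+2 = 3 ballots, Singh on 12. Singh wins 12–3.
Pham vs Weber: Pham is ranked higher on 1+2+3 = 6 ballots, Weber on 9. Weber wins 9–6.
Osei vs Zhou: Osei is ranked higher on 2 ballots, Zhou on 13. Zhou wins 13–2.
Osei vs Ekwueme: Osei preferred on 2 ballots; Ekwueme wins 13–2.
Osei vs Singh: Osei preferred on 1+2 = 3 ballots; Singh wins 12–3.
Osei vs Weber: Osei preferred on 2 ballots; Weber wins 13–2.
Zhou vs Ekwueme: 7+3 = 10 for Zhou, 5 for Ekwueme — Zhou by 10–5.
Zhou vs Singh: 10 to 5, Zhou.
Zhou vs Weber: 13 to 2, Zhou.
Ekwueme vs Singh: Ekwueme preferred on 1+7+2+2 = 12 ballots; Ekwueme wins 12–3.
Ekwueme vs Weber: 1+7+2+3+2 = 15 for Ekwueme, 0 for Weber — Ekwueme by 15–0.
Singh vs Weber: 7+3 = 10 for Singh, 5 for Weber — Singh by 10–5.
No candidate is unbeaten: Pham loses to Ekwueme; Osei loses to Pham; Zhou loses to Pham; Ekwueme loses to Zhou; Singh loses to Zhou; Weber loses to Zhou. In particular Pham beats Zhou beats Ekwueme beats Pham is a majority cycle — no Condorcet winner exists.

none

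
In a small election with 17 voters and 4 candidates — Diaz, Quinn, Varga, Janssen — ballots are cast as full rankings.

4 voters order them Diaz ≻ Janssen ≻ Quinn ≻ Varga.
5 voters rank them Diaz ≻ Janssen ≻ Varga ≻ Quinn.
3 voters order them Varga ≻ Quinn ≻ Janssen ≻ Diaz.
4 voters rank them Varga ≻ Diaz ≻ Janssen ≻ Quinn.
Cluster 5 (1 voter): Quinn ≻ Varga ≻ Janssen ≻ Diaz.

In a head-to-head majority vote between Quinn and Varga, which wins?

Varga

Ballots ranking Quinn above Varga: 4 + 1 = 5.
Ballots ranking Varga above Quinn: 17 − 5 = 12.
Varga wins the head-to-head 12–5.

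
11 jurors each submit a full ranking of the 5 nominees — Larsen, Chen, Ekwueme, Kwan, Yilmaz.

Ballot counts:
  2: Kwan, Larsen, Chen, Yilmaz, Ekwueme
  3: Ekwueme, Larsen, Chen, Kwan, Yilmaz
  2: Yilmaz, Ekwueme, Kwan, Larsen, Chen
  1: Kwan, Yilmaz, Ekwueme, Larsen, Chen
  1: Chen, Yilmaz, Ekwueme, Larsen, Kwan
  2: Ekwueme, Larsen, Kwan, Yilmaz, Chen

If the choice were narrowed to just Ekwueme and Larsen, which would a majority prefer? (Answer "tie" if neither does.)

Ballots ranking Ekwueme above Larsen: 3 + 2 + 1 + 1 + 2 = 9.
Ballots ranking Larsen above Ekwueme: 11 − 9 = 2.
Ekwueme wins the head-to-head 9–2.

Ekwueme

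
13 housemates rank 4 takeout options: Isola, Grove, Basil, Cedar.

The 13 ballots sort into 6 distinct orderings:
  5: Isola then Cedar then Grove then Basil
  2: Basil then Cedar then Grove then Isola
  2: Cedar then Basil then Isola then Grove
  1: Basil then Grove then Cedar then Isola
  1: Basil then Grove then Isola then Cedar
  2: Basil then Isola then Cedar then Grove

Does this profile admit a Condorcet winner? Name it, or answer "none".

Head-to-head results (13 friends):
Isola vs Grove: Isola wins 9–4.
Isola vs Basil: 5 to 8, Basil.
Isola–Cedar: Isola 8–5.
Grove vs Basil: Basil, 8–5.
Grove vs Cedar: Cedar, 11–2.
Basil vs Cedar: Basil preferred on 2+1+1+2 = 6 ballots; Cedar wins 7–6.
Each restaurant drops at least one matchup (Isola loses to Basil; Grove loses to Isola; Basil loses to Cedar; Cedar loses to Isola); the cycle Isola beats Cedar beats Basil beats Isola rules out a Condorcet winner.

none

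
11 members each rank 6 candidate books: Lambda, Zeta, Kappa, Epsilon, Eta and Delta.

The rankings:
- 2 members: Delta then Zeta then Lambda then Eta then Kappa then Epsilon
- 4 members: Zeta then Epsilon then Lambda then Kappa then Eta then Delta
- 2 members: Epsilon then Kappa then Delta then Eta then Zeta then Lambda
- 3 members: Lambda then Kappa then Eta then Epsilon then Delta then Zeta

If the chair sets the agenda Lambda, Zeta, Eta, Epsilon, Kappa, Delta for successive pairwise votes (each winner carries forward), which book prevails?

Delta

Round 1: Lambda vs Zeta — 3–8, Zeta advances.
Round 2: Zeta vs Eta — 6–5, Zeta advances.
Round 3: Zeta vs Epsilon — 6–5, Zeta advances.
Round 4: Zeta vs Kappa — 6–5, Zeta advances.
Round 5: Zeta vs Delta — 4–7, Delta advances.
The agenda winner is Delta.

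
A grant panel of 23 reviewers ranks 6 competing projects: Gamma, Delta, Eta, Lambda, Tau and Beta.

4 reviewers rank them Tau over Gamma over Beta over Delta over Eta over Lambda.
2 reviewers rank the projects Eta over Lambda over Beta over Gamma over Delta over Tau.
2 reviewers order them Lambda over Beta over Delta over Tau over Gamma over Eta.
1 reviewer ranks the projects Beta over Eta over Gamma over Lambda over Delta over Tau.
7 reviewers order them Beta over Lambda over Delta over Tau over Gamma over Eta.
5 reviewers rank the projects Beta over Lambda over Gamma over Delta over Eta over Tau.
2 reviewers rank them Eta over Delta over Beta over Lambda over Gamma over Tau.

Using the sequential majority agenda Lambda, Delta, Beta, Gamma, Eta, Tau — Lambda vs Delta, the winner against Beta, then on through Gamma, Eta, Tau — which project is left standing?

Beta

Round 1: Lambda vs Delta — 17–6, Lambda advances.
Round 2: Lambda vs Beta — 4–19, Beta advances.
Round 3: Beta vs Gamma — 19–4, Beta advances.
Round 4: Beta vs Eta — 19–4, Beta advances.
Round 5: Beta vs Tau — 19–4, Beta advances.
The agenda winner is Beta.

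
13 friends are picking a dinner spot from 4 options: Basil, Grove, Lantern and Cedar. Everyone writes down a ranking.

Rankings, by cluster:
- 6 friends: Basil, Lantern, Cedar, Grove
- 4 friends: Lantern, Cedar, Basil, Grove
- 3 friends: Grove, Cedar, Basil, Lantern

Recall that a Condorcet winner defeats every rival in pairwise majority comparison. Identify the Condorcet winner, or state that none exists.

none

Check each pair by majority over 13 ballots:
Basil–Grove: Basil 10–3.
Basil vs Lantern: Basil wins 9–4.
Basil vs Cedar: Cedar wins 7–6.
Grove vs Lantern: Lantern wins 10–3.
Grove vs Cedar: Cedar, 10–3.
Lantern–Cedar: Lantern 10–3.
Each restaurant drops at least one matchup (Basil loses to Cedar; Grove loses to Basil; Lantern loses to Basil; Cedar loses to Lantern); the cycle Basil > Lantern > Cedar > Basil rules out a Condorcet winner.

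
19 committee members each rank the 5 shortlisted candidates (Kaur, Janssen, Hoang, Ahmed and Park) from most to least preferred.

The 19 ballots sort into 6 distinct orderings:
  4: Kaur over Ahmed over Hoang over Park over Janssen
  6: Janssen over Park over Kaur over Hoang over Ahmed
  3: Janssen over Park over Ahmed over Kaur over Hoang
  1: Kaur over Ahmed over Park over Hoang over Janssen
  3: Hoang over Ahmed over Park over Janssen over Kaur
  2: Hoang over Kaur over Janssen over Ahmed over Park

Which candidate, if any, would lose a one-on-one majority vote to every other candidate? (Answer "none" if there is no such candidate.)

none

Pairwise majorities:
Kaur vs Janssen: Janssen, 12–7.
Kaur vs Hoang: Kaur preferred on 4+6+3+1 = 14 ballots; Kaur wins 14–5.
Kaur–Ahmed: Kaur 13–6.
Kaur vs Park: Kaur preferred on 4+1+2 = 7 ballots; Park wins 12–7.
Janssen vs Hoang: Hoang, 10–9.
Janssen vs Ahmed: Janssen preferred on 6+3+2 = 11 ballots; Janssen wins 11–8.
Janssen vs Park: Janssen, 11–8.
Hoang vs Ahmed: Hoang wins 11–8.
Hoang vs Park: Hoang preferred on 4+3+2 = 9 ballots; Park wins 10–9.
Ahmed vs Park: Ahmed is ranked higher on 4+1+3+2 = 10 ballots, Park on 9. Ahmed wins 10–9.
Each candidate has at least one pairwise win (Kaur beats Hoang; Janssen beats Kaur; Hoang beats Janssen; Ahmed beats Park; Park beats Kaur) — no Condorcet loser.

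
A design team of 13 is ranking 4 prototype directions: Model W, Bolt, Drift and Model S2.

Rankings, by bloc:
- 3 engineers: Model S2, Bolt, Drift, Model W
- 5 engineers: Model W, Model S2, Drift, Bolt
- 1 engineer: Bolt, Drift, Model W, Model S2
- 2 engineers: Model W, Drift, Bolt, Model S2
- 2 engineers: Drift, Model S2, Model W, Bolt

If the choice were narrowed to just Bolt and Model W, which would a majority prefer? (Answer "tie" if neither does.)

Model W

Ballots ranking Bolt above Model W: 3 + 1 = 4.
Ballots ranking Model W above Bolt: 13 − 4 = 9.
Model W wins the head-to-head 9–4.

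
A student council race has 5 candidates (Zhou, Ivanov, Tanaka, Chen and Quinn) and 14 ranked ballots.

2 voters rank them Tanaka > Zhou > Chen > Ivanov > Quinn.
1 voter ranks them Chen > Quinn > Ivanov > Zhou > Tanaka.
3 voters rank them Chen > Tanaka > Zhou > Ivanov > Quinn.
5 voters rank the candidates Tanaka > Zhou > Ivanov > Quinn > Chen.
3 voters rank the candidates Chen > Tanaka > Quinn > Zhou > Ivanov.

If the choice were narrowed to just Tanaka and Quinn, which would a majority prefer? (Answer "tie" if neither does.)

Ballots ranking Tanaka above Quinn: 2 + 3 + 5 + 3 = 13.
Ballots ranking Quinn above Tanaka: 14 − 13 = 1.
Tanaka wins the head-to-head 13–1.

Tanaka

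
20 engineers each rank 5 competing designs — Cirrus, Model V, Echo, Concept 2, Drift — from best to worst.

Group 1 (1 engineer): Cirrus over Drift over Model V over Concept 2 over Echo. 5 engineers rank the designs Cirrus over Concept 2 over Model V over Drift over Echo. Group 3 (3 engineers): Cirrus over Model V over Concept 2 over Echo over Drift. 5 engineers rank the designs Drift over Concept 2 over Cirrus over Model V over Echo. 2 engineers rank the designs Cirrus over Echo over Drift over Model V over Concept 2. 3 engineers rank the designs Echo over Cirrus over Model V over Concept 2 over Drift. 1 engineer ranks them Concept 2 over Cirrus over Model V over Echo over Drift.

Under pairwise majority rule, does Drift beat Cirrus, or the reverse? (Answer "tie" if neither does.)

Cirrus

Ballots ranking Drift above Cirrus: 5.
Ballots ranking Cirrus above Drift: 20 − 5 = 15.
Cirrus wins the head-to-head 15–5.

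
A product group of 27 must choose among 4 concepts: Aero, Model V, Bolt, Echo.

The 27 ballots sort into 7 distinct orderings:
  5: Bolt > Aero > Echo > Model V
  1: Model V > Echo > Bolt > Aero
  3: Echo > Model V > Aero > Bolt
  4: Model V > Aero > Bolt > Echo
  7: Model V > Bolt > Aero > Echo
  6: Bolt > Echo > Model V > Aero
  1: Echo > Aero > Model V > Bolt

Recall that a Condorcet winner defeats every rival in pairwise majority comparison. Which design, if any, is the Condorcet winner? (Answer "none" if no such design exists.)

Check each pair by majority over 27 ballots:
Aero vs Model V: 5+1 = 6 for Aero, 21 for Model V — Model V by 21–6.
Aero vs Bolt: Aero preferred on 3+4+1 = 8 ballots; Bolt wins 19–8.
Aero vs Echo: 16 to 11, Aero.
Model V vs Bolt: Model V is ranked higher on 1+3+4+7+1 = 16 ballots, Bolt on 11. Model V wins 16–11.
Model V vs Echo: 12 to 15, Echo.
Bolt vs Echo: Bolt preferred on 5+4+7+6 = 22 ballots; Bolt wins 22–5.
Each design drops at least one matchup (Aero loses to Model V; Model V loses to Echo; Bolt loses to Model V; Echo loses to Aero); the cycle Aero → Echo → Model V → Aero rules out a Condorcet winner.

none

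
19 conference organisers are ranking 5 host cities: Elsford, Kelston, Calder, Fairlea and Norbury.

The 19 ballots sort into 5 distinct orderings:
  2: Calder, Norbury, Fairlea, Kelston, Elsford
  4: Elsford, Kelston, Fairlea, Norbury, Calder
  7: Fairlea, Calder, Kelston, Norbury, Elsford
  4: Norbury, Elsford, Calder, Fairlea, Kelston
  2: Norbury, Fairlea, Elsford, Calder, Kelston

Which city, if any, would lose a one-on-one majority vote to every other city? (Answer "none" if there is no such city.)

Head-to-head results (19 organisers):
Elsford–Kelston: Elsford 10–9.
Elsford vs Calder: Elsford, 10–9.
Elsford vs Fairlea: Elsford preferred on 4+4 = 8 ballots; Fairlea wins 11–8.
Elsford vs Norbury: Norbury wins 15–4.
Kelston vs Calder: 4 to 15, Calder.
Kelston vs Fairlea: Kelston is ranked higher on 4 ballots, Fairlea on 15. Fairlea wins 15–4.
Kelston vs Norbury: 4+7 = 11 for Kelston, 8 for Norbury — Kelston by 11–8.
Calder vs Fairlea: Fairlea, 13–6.
Calder–Norbury: Norbury 10–9.
Fairlea vs Norbury: Fairlea is ranked higher on 4+7 = 11 ballots, Norbury on 8. Fairlea wins 11–8.
Each city has at least one pairwise win (Elsford beats Kelston; Kelston beats Norbury; Calder beats Kelston; Fairlea beats Elsford; Norbury beats Elsford) — no Condorcet loser.

none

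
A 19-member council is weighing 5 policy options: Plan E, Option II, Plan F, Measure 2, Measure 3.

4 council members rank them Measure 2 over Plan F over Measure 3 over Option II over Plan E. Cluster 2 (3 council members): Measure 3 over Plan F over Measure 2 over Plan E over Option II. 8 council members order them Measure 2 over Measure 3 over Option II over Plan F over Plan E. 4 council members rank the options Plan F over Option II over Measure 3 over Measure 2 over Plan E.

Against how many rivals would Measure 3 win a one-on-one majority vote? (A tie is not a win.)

3

Measure 3 against each rival (19 council members):
Measure 3 vs Plan E: Measure 3 is ranked higher on 4+3+8+4 = 19 ballots, Plan E on 0. Measure 3 wins 19–0.
Measure 3 vs Option II: Measure 3 preferred on 4+3+8 = 15 ballots; Measure 3 wins 15–4.
Measure 3 vs Plan F: 11 to 8, Measure 3.
Measure 3 vs Measure 2: Measure 2 wins 12–7.
Measure 3 beats Plan E, Option II, Plan F; loses to Measure 2 — 3 pairwise wins.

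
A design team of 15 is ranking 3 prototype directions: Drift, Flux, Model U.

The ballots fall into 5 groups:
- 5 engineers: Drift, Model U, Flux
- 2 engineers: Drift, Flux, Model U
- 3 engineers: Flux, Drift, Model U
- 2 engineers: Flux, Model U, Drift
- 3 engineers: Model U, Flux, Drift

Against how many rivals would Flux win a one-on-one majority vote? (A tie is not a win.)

1

Flux against each rival (15 engineers):
Flux vs Drift: 3+2+3 = 8 for Flux, 7 for Drift — Flux by 8–7.
Flux vs Model U: Model U wins 8–7.
Flux beats Drift; loses to Model U — 1 pairwise win.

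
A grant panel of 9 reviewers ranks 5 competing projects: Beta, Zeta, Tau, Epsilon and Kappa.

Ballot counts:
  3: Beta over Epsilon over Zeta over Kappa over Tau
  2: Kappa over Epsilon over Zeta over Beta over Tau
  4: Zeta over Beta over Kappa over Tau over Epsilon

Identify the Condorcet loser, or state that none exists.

Tau

Pairwise majorities:
Beta–Zeta: Zeta 6–3.
Beta vs Tau: Beta, 9–0.
Beta vs Epsilon: Beta preferred on 3+4 = 7 ballots; Beta wins 7–2.
Beta vs Kappa: 3+4 = 7 for Beta, 2 for Kappa — Beta by 7–2.
Zeta vs Tau: 3+2+4 = 9 for Zeta, 0 for Tau — Zeta by 9–0.
Zeta vs Epsilon: Epsilon, 5–4.
Zeta vs Kappa: Zeta preferred on 3+4 = 7 ballots; Zeta wins 7–2.
Tau vs Epsilon: Tau is ranked higher on 4 ballots, Epsilon on 5. Epsilon wins 5–4.
Tau vs Kappa: 0 to 9, Kappa.
Epsilon vs Kappa: Kappa wins 6–3.
Only Tau has no wins; Tau is the Condorcet loser.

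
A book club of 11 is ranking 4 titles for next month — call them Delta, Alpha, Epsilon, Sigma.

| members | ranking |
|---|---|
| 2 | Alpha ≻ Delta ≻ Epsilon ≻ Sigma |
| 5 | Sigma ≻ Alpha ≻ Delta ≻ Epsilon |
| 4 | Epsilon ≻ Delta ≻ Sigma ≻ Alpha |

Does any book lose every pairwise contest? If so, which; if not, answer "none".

Pairwise majorities:
Delta vs Alpha: Delta preferred on 4 ballots; Alpha wins 7–4.
Delta–Epsilon: Delta 7–4.
Delta vs Sigma: Delta, 6–5.
Alpha vs Epsilon: Alpha wins 7–4.
Alpha vs Sigma: Sigma, 9–2.
Epsilon vs Sigma: Epsilon wins 6–5.
No book is winless: Delta beats Epsilon; Alpha beats Delta; Epsilon beats Sigma; Sigma beats Alpha. There is no Condorcet loser.

none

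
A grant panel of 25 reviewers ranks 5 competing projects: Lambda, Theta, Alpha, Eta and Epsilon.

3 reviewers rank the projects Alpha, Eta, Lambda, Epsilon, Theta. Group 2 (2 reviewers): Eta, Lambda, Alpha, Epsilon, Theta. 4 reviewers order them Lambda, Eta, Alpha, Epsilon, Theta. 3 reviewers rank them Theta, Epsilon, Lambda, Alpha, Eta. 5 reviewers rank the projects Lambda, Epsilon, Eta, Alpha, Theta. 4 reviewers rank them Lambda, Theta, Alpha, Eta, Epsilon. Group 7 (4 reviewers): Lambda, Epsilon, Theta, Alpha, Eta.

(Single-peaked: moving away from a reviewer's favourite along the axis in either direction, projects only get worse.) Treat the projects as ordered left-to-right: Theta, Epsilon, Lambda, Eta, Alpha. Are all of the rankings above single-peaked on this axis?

Axis positions: Theta=1, Epsilon=2, Lambda=3, Eta=4, Alpha=5.
Group 1 (peak Alpha at position 5): ranking walks positions 5-4-3-2-1, expanding outward from the peak — single-peaked.
Group 2 (peak Eta at position 4): ranking walks positions 4-3-5-2-1, expanding outward from the peak — single-peaked.
Group 3 (peak Lambda at position 3): ranking walks positions 3-4-5-2-1, expanding outward from the peak — single-peaked.
Group 4: ranking walks positions 1-2-3-5-4; Alpha is ranked above Eta even though Eta lies between Alpha and the peak Theta on the axis — preferences dip and rise again. Not single-peaked.
Group 5 (peak Lambda at position 3): ranking walks positions 3-2-4-5-1, expanding outward from the peak — single-peaked.
Group 6: ranking walks positions 3-1-5-4-2; Theta is ranked above Epsilon even though Epsilon lies between Theta and the peak Lambda on the axis — preferences dip and rise again. Not single-peaked.
Group 7: ranking walks positions 3-2-1-5-4; Alpha is ranked above Eta even though Eta lies between Alpha and the peak Lambda on the axis — preferences dip and rise again. Not single-peaked.
Group 4 violates single-peakedness, so the profile is not single-peaked on this axis.

no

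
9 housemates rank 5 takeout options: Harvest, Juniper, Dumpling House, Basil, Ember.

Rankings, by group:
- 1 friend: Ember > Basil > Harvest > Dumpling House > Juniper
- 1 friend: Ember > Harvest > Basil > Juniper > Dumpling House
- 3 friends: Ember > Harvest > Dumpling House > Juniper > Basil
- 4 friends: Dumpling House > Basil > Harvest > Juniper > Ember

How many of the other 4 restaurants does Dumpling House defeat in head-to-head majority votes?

Dumpling House against each rival (9 friends):
Dumpling House vs Harvest: Harvest, 5–4.
Dumpling House–Juniper: Dumpling House 8–1.
Dumpling House–Basil: Dumpling House 7–2.
Dumpling House–Ember: Ember 5–4.
Dumpling House beats Juniper, Basil; loses to Harvest, Ember — 2 pairwise wins.

2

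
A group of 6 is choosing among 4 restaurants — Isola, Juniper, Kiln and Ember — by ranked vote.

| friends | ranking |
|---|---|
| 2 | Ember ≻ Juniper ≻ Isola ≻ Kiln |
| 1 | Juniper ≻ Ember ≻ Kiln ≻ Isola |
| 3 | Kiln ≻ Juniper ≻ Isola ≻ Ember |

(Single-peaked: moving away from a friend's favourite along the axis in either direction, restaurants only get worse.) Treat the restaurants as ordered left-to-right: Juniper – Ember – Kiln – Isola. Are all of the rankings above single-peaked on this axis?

Axis positions: Juniper=1, Ember=2, Kiln=3, Isola=4.
Bloc 1: ranking walks positions 2-1-4-3; Isola is ranked above Kiln even though Kiln lies between Isola and the peak Ember on the axis — preferences dip and rise again. Not single-peaked.
Bloc 2 (peak Juniper at position 1): ranking walks positions 1-2-3-4, expanding outward from the peak — single-peaked.
Bloc 3: ranking walks positions 3-1-4-2; Juniper is ranked above Ember even though Ember lies between Juniper and the peak Kiln on the axis — preferences dip and rise again. Not single-peaked.
Bloc 1 violates single-peakedness, so the profile is not single-peaked on this axis.

no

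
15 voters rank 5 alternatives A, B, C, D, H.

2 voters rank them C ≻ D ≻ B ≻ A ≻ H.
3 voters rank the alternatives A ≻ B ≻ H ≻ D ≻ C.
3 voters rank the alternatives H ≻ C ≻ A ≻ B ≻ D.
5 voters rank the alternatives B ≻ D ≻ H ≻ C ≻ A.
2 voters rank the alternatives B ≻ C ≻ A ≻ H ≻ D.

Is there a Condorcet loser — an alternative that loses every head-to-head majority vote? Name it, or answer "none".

none

Pairwise majorities:
A vs B: A preferred on 3+3 = 6 ballots; B wins 9–6.
A vs C: C, 12–3.
A vs D: A wins 8–7.
A vs H: A preferred on 2+3+2 = 7 ballots; H wins 8–7.
B vs C: B is ranked higher on 3+5+2 = 10 ballots, C on 5. B wins 10–5.
B vs D: B preferred on 3+3+5+2 = 13 ballots; B wins 13–2.
B vs H: 12 to 3, B.
C vs D: 7 to 8, D.
C vs H: C preferred on 2+2 = 4 ballots; H wins 11–4.
D vs H: D preferred on 2+5 = 7 ballots; H wins 8–7.
Every alternative wins at least one matchup (A beats D; B beats A; C beats A; D beats C; H beats A), so there is no Condorcet loser.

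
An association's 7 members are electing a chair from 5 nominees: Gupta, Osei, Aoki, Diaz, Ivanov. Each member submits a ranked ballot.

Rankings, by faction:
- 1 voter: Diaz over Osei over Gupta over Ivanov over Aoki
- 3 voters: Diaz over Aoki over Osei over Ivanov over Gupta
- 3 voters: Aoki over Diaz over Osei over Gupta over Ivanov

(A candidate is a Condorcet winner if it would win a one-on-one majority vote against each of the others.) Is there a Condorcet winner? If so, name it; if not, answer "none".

Pairwise majorities:
Gupta–Osei: Osei 7–0.
Gupta vs Aoki: 1 to 6, Aoki.
Gupta–Diaz: Diaz 7–0.
Gupta vs Ivanov: Gupta, 4–3.
Osei vs Aoki: 1 to 6, Aoki.
Osei vs Diaz: Osei is ranked higher on 0 ballots, Diaz on 7. Diaz wins 7–0.
Osei vs Ivanov: Osei wins 7–0.
Aoki vs Diaz: Diaz wins 4–3.
Aoki vs Ivanov: Aoki, 6–1.
Diaz vs Ivanov: Diaz is ranked higher on 1+3+3 = 7 ballots, Ivanov on 0. Diaz wins 7–0.
Diaz beats each of Gupta, Osei, Aoki, Ivanov — Diaz is the Condorcet winner.

Diaz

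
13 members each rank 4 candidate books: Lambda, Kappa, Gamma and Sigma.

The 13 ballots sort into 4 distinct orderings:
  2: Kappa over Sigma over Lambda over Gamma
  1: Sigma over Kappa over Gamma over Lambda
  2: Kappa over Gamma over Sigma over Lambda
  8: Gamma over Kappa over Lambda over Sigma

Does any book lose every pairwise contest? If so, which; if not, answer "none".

Head-to-head results (13 members):
Lambda vs Kappa: Kappa wins 13–0.
Lambda vs Gamma: Lambda preferred on 2 ballots; Gamma wins 11–2.
Lambda vs Sigma: Lambda, 8–5.
Kappa vs Gamma: Kappa is ranked higher on 2+1+2 = 5 ballots, Gamma on 8. Gamma wins 8–5.
Kappa–Sigma: Kappa 12–1.
Gamma vs Sigma: 2+8 = 10 for Gamma, 3 for Sigma — Gamma by 10–3.
Sigma loses to every other book — it is the Condorcet loser.

Sigma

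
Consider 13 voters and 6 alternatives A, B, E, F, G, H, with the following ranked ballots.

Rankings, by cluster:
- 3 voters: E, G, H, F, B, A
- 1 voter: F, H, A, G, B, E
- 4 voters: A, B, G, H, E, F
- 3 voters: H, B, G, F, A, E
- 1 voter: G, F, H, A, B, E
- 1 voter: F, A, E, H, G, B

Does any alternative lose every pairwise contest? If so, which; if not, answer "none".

none

Head-to-head results (13 voters):
A–B: A 7–6.
A vs E: A wins 10–3.
A vs F: A preferred on 4 ballots; F wins 9–4.
A vs G: A preferred on 1+4+1 = 6 ballots; G wins 7–6.
A vs H: H wins 8–5.
B vs E: 1+4+3+1 = 9 for B, 4 for E — B by 9–4.
B vs F: B wins 7–6.
B vs G: 4+3 = 7 for B, 6 for G — B by 7–6.
B vs H: 4 for B, 9 for H — H by 9–4.
E vs F: E preferred on 3+4 = 7 ballots; E wins 7–6.
E–G: G 9–4.
E vs H: E preferred on 3+1 = 4 ballots; H wins 9–4.
F vs G: 2 to 11, G.
F vs H: H, 10–3.
G vs H: G is ranked higher on 3+4+1 = 8 ballots, H on 5. G wins 8–5.
Each alternative has at least one pairwise win (A beats B; B beats E; E beats F; F beats A; G beats A; H beats A) — no Condorcet loser.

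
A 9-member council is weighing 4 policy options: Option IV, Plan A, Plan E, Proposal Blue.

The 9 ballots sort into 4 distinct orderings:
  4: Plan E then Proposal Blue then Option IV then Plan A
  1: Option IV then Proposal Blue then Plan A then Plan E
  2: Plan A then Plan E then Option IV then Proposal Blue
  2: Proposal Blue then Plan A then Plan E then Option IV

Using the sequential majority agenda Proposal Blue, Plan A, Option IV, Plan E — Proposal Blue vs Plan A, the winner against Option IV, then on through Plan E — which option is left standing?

Plan E

Round 1: Proposal Blue vs Plan A — 7–2, Proposal Blue advances.
Round 2: Proposal Blue vs Option IV — 6–3, Proposal Blue advances.
Round 3: Proposal Blue vs Plan E — 3–6, Plan E advances.
Plan E survives the agenda.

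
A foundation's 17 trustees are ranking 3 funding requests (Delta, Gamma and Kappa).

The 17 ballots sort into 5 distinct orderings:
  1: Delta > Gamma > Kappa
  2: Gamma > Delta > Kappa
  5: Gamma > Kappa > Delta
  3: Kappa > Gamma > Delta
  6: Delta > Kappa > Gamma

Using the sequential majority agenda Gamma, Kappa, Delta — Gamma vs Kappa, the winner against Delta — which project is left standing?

Delta

Round 1: Gamma vs Kappa — 8–9, Kappa advances.
Round 2: Kappa vs Delta — 8–9, Delta advances.
Delta survives the agenda.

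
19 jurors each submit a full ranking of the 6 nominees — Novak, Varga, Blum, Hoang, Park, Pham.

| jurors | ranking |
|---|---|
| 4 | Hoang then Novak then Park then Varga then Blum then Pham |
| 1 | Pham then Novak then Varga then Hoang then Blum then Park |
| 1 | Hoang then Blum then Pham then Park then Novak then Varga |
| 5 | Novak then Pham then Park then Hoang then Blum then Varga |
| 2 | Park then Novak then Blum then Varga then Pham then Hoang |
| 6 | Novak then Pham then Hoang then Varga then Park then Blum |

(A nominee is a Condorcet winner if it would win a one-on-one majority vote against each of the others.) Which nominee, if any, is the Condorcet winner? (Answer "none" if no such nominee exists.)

Pairwise majorities:
Novak vs Varga: Novak is ranked higher on 4+1+1+5+2+6 = 19 ballots, Varga on 0. Novak wins 19–0.
Novak vs Blum: 18 to 1, Novak.
Novak vs Hoang: Novak preferred on 1+5+2+6 = 14 ballots; Novak wins 14–5.
Novak vs Park: 4+1+5+6 = 16 for Novak, 3 for Park — Novak by 16–3.
Novak vs Pham: Novak is ranked higher on 4+5+2+6 = 17 ballots, Pham on 2. Novak wins 17–2.
Varga vs Blum: Varga preferred on 4+1+6 = 11 ballots; Varga wins 11–8.
Varga vs Hoang: Varga is ranked higher on 1+2 = 3 ballots, Hoang on 16. Hoang wins 16–3.
Varga vs Park: 7 to 12, Park.
Varga vs Pham: 6 to 13, Pham.
Blum vs Hoang: Blum is ranked higher on 2 ballots, Hoang on 17. Hoang wins 17–2.
Blum vs Park: Blum preferred on 1+1 = 2 ballots; Park wins 17–2.
Blum vs Pham: 7 to 12, Pham.
Hoang vs Park: 12 to 7, Hoang.
Hoang vs Pham: 5 to 14, Pham.
Park vs Pham: 4+2 = 6 for Park, 13 for Pham — Pham by 13–6.
Novak beats each of Varga, Blum, Hoang, Park, Pham — Novak is the Condorcet winner.

Novak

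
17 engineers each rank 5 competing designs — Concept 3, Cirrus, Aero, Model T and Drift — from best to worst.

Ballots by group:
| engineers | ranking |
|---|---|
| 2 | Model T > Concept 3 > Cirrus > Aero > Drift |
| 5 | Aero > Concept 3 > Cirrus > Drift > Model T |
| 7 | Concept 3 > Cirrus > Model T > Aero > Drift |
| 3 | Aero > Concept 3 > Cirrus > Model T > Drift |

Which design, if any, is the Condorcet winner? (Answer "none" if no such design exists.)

Concept 3

Pairwise majorities:
Concept 3 vs Cirrus: Concept 3 preferred on 2+5+7+3 = 17 ballots; Concept 3 wins 17–0.
Concept 3 vs Aero: 2+7 = 9 for Concept 3, 8 for Aero — Concept 3 by 9–8.
Concept 3–Model T: Concept 3 15–2.
Concept 3 vs Drift: Concept 3 preferred on 2+5+7+3 = 17 ballots; Concept 3 wins 17–0.
Cirrus vs Aero: Cirrus is ranked higher on 2+7 = 9 ballots, Aero on 8. Cirrus wins 9–8.
Cirrus–Model T: Cirrus 15–2.
Cirrus vs Drift: Cirrus preferred on 2+5+7+3 = 17 ballots; Cirrus wins 17–0.
Aero vs Model T: 5+3 = 8 for Aero, 9 for Model T — Model T by 9–8.
Aero vs Drift: Aero preferred on 2+5+7+3 = 17 ballots; Aero wins 17–0.
Model T vs Drift: Model T preferred on 2+7+3 = 12 ballots; Model T wins 12–5.
Only Concept 3 has no losses; Concept 3 is the Condorcet winner.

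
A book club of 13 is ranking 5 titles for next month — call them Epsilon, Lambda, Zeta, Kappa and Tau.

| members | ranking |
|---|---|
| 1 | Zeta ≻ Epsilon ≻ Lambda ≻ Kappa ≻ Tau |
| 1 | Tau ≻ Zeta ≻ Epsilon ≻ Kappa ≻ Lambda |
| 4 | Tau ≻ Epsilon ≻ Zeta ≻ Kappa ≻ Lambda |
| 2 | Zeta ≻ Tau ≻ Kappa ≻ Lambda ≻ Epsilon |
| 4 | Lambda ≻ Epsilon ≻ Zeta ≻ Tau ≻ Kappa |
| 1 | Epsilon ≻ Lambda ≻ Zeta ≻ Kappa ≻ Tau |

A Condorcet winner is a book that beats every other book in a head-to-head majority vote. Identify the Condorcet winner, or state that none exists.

none

Pairwise majorities:
Epsilon vs Lambda: 1+1+4+1 = 7 for Epsilon, 6 for Lambda — Epsilon by 7–6.
Epsilon vs Zeta: 9 to 4, Epsilon.
Epsilon vs Kappa: Epsilon preferred on 1+1+4+4+1 = 11 ballots; Epsilon wins 11–2.
Epsilon vs Tau: Epsilon preferred on 1+4+1 = 6 ballots; Tau wins 7–6.
Lambda vs Zeta: 5 to 8, Zeta.
Lambda vs Kappa: 1+4+1 = 6 for Lambda, 7 for Kappa — Kappa by 7–6.
Lambda vs Tau: 6 to 7, Tau.
Zeta vs Kappa: 1+1+4+2+4+1 = 13 for Zeta, 0 for Kappa — Zeta by 13–0.
Zeta vs Tau: Zeta is ranked higher on 1+2+4+1 = 8 ballots, Tau on 5. Zeta wins 8–5.
Kappa vs Tau: Kappa preferred on 1+1 = 2 ballots; Tau wins 11–2.
No book is unbeaten: Epsilon loses to Tau; Lambda loses to Epsilon; Zeta loses to Epsilon; Kappa loses to Epsilon; Tau loses to Zeta. In particular Epsilon > Zeta > Tau > Epsilon is a majority cycle — no Condorcet winner exists.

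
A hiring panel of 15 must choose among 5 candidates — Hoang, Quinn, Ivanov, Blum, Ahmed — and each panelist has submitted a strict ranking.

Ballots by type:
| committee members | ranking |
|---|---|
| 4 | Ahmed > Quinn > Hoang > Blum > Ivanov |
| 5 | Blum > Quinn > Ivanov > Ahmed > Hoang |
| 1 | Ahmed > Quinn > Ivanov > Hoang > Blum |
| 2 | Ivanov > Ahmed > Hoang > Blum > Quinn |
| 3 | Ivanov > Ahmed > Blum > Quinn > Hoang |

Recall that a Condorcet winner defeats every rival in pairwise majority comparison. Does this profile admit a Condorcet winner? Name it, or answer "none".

none

Head-to-head results (15 committee members):
Hoang vs Quinn: 2 for Hoang, 13 for Quinn — Quinn by 13–2.
Hoang vs Ivanov: 4 for Hoang, 11 for Ivanov — Ivanov by 11–4.
Hoang vs Blum: Hoang preferred on 4+1+2 = 7 ballots; Blum wins 8–7.
Hoang vs Ahmed: 0 for Hoang, 15 for Ahmed — Ahmed by 15–0.
Quinn vs Ivanov: 4+5+1 = 10 for Quinn, 5 for Ivanov — Quinn by 10–5.
Quinn vs Blum: Quinn is ranked higher on 4+1 = 5 ballots, Blum on 10. Blum wins 10–5.
Quinn vs Ahmed: Quinn preferred on 5 ballots; Ahmed wins 10–5.
Ivanov vs Blum: Ivanov is ranked higher on 1+2+3 = 6 ballots, Blum on 9. Blum wins 9–6.
Ivanov vs Ahmed: Ivanov preferred on 5+2+3 = 10 ballots; Ivanov wins 10–5.
Blum vs Ahmed: Blum is ranked higher on 5 ballots, Ahmed on 10. Ahmed wins 10–5.
Each candidate drops at least one matchup (Hoang loses to Quinn; Quinn loses to Blum; Ivanov loses to Quinn; Blum loses to Ahmed; Ahmed loses to Ivanov); the cycle Quinn > Ivanov > Ahmed > Quinn rules out a Condorcet winner.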